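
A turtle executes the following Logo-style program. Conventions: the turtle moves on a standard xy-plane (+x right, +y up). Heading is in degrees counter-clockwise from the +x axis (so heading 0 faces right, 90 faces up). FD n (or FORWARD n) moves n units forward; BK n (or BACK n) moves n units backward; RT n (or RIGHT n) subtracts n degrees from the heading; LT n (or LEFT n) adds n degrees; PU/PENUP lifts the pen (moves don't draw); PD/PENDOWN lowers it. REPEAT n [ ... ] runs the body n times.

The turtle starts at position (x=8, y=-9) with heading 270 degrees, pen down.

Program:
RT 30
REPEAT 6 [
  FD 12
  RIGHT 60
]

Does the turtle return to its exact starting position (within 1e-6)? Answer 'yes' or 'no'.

Executing turtle program step by step:
Start: pos=(8,-9), heading=270, pen down
RT 30: heading 270 -> 240
REPEAT 6 [
  -- iteration 1/6 --
  FD 12: (8,-9) -> (2,-19.392) [heading=240, draw]
  RT 60: heading 240 -> 180
  -- iteration 2/6 --
  FD 12: (2,-19.392) -> (-10,-19.392) [heading=180, draw]
  RT 60: heading 180 -> 120
  -- iteration 3/6 --
  FD 12: (-10,-19.392) -> (-16,-9) [heading=120, draw]
  RT 60: heading 120 -> 60
  -- iteration 4/6 --
  FD 12: (-16,-9) -> (-10,1.392) [heading=60, draw]
  RT 60: heading 60 -> 0
  -- iteration 5/6 --
  FD 12: (-10,1.392) -> (2,1.392) [heading=0, draw]
  RT 60: heading 0 -> 300
  -- iteration 6/6 --
  FD 12: (2,1.392) -> (8,-9) [heading=300, draw]
  RT 60: heading 300 -> 240
]
Final: pos=(8,-9), heading=240, 6 segment(s) drawn

Start position: (8, -9)
Final position: (8, -9)
Distance = 0; < 1e-6 -> CLOSED

Answer: yes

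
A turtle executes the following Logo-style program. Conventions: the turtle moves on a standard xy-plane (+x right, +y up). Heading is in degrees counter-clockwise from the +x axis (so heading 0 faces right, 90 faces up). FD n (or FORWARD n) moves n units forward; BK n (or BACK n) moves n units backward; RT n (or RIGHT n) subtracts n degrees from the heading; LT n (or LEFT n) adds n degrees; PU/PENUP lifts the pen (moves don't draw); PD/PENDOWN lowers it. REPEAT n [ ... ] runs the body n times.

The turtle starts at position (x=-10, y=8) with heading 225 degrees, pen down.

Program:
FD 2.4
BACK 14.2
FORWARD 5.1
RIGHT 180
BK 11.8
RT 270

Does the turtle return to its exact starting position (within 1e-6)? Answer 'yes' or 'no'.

Answer: no

Derivation:
Executing turtle program step by step:
Start: pos=(-10,8), heading=225, pen down
FD 2.4: (-10,8) -> (-11.697,6.303) [heading=225, draw]
BK 14.2: (-11.697,6.303) -> (-1.656,16.344) [heading=225, draw]
FD 5.1: (-1.656,16.344) -> (-5.262,12.738) [heading=225, draw]
RT 180: heading 225 -> 45
BK 11.8: (-5.262,12.738) -> (-13.606,4.394) [heading=45, draw]
RT 270: heading 45 -> 135
Final: pos=(-13.606,4.394), heading=135, 4 segment(s) drawn

Start position: (-10, 8)
Final position: (-13.606, 4.394)
Distance = 5.1; >= 1e-6 -> NOT closed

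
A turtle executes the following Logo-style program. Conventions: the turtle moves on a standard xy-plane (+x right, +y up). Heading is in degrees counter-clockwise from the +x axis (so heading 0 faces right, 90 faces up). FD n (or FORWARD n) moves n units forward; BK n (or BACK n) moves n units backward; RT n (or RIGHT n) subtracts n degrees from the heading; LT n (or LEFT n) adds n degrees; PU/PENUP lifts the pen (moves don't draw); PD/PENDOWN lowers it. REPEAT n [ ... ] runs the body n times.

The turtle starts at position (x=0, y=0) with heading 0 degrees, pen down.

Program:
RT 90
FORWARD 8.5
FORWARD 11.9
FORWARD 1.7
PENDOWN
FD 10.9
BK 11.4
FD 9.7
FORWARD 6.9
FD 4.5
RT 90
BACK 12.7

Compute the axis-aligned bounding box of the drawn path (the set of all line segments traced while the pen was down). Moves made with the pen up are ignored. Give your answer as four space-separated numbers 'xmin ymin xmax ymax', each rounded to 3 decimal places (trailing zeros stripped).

Executing turtle program step by step:
Start: pos=(0,0), heading=0, pen down
RT 90: heading 0 -> 270
FD 8.5: (0,0) -> (0,-8.5) [heading=270, draw]
FD 11.9: (0,-8.5) -> (0,-20.4) [heading=270, draw]
FD 1.7: (0,-20.4) -> (0,-22.1) [heading=270, draw]
PD: pen down
FD 10.9: (0,-22.1) -> (0,-33) [heading=270, draw]
BK 11.4: (0,-33) -> (0,-21.6) [heading=270, draw]
FD 9.7: (0,-21.6) -> (0,-31.3) [heading=270, draw]
FD 6.9: (0,-31.3) -> (0,-38.2) [heading=270, draw]
FD 4.5: (0,-38.2) -> (0,-42.7) [heading=270, draw]
RT 90: heading 270 -> 180
BK 12.7: (0,-42.7) -> (12.7,-42.7) [heading=180, draw]
Final: pos=(12.7,-42.7), heading=180, 9 segment(s) drawn

Segment endpoints: x in {0, 0, 0, 0, 0, 0, 0, 0, 0, 12.7}, y in {-42.7, -38.2, -33, -31.3, -22.1, -21.6, -20.4, -8.5, 0}
xmin=0, ymin=-42.7, xmax=12.7, ymax=0

Answer: 0 -42.7 12.7 0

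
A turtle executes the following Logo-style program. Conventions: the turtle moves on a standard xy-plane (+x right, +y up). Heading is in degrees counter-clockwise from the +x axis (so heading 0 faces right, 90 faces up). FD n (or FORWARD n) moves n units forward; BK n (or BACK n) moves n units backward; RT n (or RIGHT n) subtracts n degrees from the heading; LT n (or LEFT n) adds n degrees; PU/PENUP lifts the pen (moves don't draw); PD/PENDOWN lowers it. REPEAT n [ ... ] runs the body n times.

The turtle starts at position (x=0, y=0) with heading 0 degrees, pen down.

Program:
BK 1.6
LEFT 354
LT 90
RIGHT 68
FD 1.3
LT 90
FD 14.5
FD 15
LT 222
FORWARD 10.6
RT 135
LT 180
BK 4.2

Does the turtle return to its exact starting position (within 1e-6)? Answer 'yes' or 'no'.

Executing turtle program step by step:
Start: pos=(0,0), heading=0, pen down
BK 1.6: (0,0) -> (-1.6,0) [heading=0, draw]
LT 354: heading 0 -> 354
LT 90: heading 354 -> 84
RT 68: heading 84 -> 16
FD 1.3: (-1.6,0) -> (-0.35,0.358) [heading=16, draw]
LT 90: heading 16 -> 106
FD 14.5: (-0.35,0.358) -> (-4.347,14.297) [heading=106, draw]
FD 15: (-4.347,14.297) -> (-8.482,28.716) [heading=106, draw]
LT 222: heading 106 -> 328
FD 10.6: (-8.482,28.716) -> (0.508,23.098) [heading=328, draw]
RT 135: heading 328 -> 193
LT 180: heading 193 -> 13
BK 4.2: (0.508,23.098) -> (-3.585,22.154) [heading=13, draw]
Final: pos=(-3.585,22.154), heading=13, 6 segment(s) drawn

Start position: (0, 0)
Final position: (-3.585, 22.154)
Distance = 22.442; >= 1e-6 -> NOT closed

Answer: no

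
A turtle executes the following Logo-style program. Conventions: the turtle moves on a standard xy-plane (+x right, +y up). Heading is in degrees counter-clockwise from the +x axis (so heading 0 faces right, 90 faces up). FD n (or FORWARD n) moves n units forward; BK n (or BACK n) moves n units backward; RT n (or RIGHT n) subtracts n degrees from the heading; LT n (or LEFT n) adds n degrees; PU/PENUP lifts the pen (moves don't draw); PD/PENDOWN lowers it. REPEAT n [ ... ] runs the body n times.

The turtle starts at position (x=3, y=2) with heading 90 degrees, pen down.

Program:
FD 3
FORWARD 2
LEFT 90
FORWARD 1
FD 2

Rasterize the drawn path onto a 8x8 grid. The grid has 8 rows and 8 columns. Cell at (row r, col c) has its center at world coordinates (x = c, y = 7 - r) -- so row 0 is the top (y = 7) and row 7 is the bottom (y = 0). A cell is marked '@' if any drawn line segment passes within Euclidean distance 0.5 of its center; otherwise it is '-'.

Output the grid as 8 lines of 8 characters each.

Answer: @@@@----
---@----
---@----
---@----
---@----
---@----
--------
--------

Derivation:
Segment 0: (3,2) -> (3,5)
Segment 1: (3,5) -> (3,7)
Segment 2: (3,7) -> (2,7)
Segment 3: (2,7) -> (0,7)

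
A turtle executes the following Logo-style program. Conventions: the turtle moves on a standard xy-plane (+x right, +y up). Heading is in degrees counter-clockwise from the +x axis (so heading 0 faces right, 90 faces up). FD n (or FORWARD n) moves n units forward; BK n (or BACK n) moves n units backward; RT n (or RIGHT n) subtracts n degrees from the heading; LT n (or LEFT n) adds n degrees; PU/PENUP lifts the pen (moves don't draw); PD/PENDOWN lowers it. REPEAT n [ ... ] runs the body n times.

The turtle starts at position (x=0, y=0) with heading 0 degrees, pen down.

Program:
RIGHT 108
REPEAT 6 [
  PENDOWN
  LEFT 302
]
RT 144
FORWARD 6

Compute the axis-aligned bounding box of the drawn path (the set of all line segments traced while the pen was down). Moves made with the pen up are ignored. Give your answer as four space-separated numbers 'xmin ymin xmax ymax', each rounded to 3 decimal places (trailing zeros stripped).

Answer: -3 0 0 5.196

Derivation:
Executing turtle program step by step:
Start: pos=(0,0), heading=0, pen down
RT 108: heading 0 -> 252
REPEAT 6 [
  -- iteration 1/6 --
  PD: pen down
  LT 302: heading 252 -> 194
  -- iteration 2/6 --
  PD: pen down
  LT 302: heading 194 -> 136
  -- iteration 3/6 --
  PD: pen down
  LT 302: heading 136 -> 78
  -- iteration 4/6 --
  PD: pen down
  LT 302: heading 78 -> 20
  -- iteration 5/6 --
  PD: pen down
  LT 302: heading 20 -> 322
  -- iteration 6/6 --
  PD: pen down
  LT 302: heading 322 -> 264
]
RT 144: heading 264 -> 120
FD 6: (0,0) -> (-3,5.196) [heading=120, draw]
Final: pos=(-3,5.196), heading=120, 1 segment(s) drawn

Segment endpoints: x in {-3, 0}, y in {0, 5.196}
xmin=-3, ymin=0, xmax=0, ymax=5.196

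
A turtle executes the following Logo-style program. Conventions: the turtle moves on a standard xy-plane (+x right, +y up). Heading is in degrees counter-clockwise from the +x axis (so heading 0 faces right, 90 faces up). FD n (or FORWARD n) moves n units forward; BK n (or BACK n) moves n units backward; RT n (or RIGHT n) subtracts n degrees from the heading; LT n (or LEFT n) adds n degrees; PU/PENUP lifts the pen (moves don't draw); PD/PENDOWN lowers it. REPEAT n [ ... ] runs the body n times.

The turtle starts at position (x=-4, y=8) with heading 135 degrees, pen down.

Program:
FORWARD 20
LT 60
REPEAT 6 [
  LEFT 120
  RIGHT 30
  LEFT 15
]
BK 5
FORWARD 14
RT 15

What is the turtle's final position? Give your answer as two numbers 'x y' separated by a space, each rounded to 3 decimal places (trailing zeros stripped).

Executing turtle program step by step:
Start: pos=(-4,8), heading=135, pen down
FD 20: (-4,8) -> (-18.142,22.142) [heading=135, draw]
LT 60: heading 135 -> 195
REPEAT 6 [
  -- iteration 1/6 --
  LT 120: heading 195 -> 315
  RT 30: heading 315 -> 285
  LT 15: heading 285 -> 300
  -- iteration 2/6 --
  LT 120: heading 300 -> 60
  RT 30: heading 60 -> 30
  LT 15: heading 30 -> 45
  -- iteration 3/6 --
  LT 120: heading 45 -> 165
  RT 30: heading 165 -> 135
  LT 15: heading 135 -> 150
  -- iteration 4/6 --
  LT 120: heading 150 -> 270
  RT 30: heading 270 -> 240
  LT 15: heading 240 -> 255
  -- iteration 5/6 --
  LT 120: heading 255 -> 15
  RT 30: heading 15 -> 345
  LT 15: heading 345 -> 0
  -- iteration 6/6 --
  LT 120: heading 0 -> 120
  RT 30: heading 120 -> 90
  LT 15: heading 90 -> 105
]
BK 5: (-18.142,22.142) -> (-16.848,17.313) [heading=105, draw]
FD 14: (-16.848,17.313) -> (-20.472,30.835) [heading=105, draw]
RT 15: heading 105 -> 90
Final: pos=(-20.472,30.835), heading=90, 3 segment(s) drawn

Answer: -20.472 30.835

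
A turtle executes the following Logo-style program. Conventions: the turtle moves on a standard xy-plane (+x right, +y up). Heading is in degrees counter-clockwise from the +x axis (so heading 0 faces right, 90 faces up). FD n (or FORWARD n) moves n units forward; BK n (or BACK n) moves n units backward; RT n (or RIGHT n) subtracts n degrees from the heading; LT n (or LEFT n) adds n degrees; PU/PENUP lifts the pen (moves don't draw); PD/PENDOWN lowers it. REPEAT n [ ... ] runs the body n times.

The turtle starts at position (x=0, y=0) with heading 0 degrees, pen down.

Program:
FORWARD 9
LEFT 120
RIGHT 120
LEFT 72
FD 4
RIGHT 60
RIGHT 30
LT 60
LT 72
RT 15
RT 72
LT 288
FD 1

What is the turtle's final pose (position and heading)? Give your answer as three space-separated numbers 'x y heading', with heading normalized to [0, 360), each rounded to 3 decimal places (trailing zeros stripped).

Answer: 10.943 3.097 315

Derivation:
Executing turtle program step by step:
Start: pos=(0,0), heading=0, pen down
FD 9: (0,0) -> (9,0) [heading=0, draw]
LT 120: heading 0 -> 120
RT 120: heading 120 -> 0
LT 72: heading 0 -> 72
FD 4: (9,0) -> (10.236,3.804) [heading=72, draw]
RT 60: heading 72 -> 12
RT 30: heading 12 -> 342
LT 60: heading 342 -> 42
LT 72: heading 42 -> 114
RT 15: heading 114 -> 99
RT 72: heading 99 -> 27
LT 288: heading 27 -> 315
FD 1: (10.236,3.804) -> (10.943,3.097) [heading=315, draw]
Final: pos=(10.943,3.097), heading=315, 3 segment(s) drawn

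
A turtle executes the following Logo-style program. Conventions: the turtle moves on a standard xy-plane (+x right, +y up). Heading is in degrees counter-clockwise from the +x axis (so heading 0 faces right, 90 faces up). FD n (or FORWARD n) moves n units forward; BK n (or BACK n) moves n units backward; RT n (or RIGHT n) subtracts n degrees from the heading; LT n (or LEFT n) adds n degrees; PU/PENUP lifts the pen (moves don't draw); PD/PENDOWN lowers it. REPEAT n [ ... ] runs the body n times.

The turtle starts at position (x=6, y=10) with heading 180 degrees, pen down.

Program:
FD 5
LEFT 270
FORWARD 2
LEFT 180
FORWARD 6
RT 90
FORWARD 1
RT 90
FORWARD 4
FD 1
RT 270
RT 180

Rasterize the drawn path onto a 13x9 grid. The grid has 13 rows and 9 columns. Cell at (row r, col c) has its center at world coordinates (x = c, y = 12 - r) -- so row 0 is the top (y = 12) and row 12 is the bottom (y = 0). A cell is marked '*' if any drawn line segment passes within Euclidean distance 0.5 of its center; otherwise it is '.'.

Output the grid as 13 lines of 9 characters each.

Segment 0: (6,10) -> (1,10)
Segment 1: (1,10) -> (1,12)
Segment 2: (1,12) -> (1,6)
Segment 3: (1,6) -> (-0,6)
Segment 4: (-0,6) -> (-0,10)
Segment 5: (-0,10) -> (-0,11)

Answer: .*.......
**.......
*******..
**.......
**.......
**.......
**.......
.........
.........
.........
.........
.........
.........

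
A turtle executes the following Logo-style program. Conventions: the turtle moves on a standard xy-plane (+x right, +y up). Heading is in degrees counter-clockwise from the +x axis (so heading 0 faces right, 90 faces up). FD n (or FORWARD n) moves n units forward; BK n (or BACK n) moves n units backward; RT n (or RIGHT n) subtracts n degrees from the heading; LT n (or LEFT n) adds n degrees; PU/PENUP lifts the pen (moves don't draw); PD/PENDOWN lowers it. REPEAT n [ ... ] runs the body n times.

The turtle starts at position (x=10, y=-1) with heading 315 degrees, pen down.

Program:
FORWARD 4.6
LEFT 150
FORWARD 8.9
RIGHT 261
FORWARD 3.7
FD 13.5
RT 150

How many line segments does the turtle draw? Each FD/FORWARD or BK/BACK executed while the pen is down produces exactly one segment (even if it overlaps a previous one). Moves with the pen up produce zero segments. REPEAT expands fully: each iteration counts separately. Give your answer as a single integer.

Executing turtle program step by step:
Start: pos=(10,-1), heading=315, pen down
FD 4.6: (10,-1) -> (13.253,-4.253) [heading=315, draw]
LT 150: heading 315 -> 105
FD 8.9: (13.253,-4.253) -> (10.949,4.344) [heading=105, draw]
RT 261: heading 105 -> 204
FD 3.7: (10.949,4.344) -> (7.569,2.839) [heading=204, draw]
FD 13.5: (7.569,2.839) -> (-4.764,-2.652) [heading=204, draw]
RT 150: heading 204 -> 54
Final: pos=(-4.764,-2.652), heading=54, 4 segment(s) drawn
Segments drawn: 4

Answer: 4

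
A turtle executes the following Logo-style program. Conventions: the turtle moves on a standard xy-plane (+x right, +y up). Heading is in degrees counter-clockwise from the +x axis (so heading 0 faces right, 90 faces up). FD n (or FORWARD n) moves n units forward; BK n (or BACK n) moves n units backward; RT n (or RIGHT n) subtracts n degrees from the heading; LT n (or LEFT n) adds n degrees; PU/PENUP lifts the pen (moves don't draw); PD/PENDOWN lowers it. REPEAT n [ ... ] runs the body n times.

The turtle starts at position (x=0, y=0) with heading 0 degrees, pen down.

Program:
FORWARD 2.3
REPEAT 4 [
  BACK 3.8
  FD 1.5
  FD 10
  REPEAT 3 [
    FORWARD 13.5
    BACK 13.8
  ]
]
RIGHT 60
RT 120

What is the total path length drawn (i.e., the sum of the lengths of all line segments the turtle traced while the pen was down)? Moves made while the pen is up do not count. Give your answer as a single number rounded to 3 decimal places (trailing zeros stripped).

Answer: 391.1

Derivation:
Executing turtle program step by step:
Start: pos=(0,0), heading=0, pen down
FD 2.3: (0,0) -> (2.3,0) [heading=0, draw]
REPEAT 4 [
  -- iteration 1/4 --
  BK 3.8: (2.3,0) -> (-1.5,0) [heading=0, draw]
  FD 1.5: (-1.5,0) -> (0,0) [heading=0, draw]
  FD 10: (0,0) -> (10,0) [heading=0, draw]
  REPEAT 3 [
    -- iteration 1/3 --
    FD 13.5: (10,0) -> (23.5,0) [heading=0, draw]
    BK 13.8: (23.5,0) -> (9.7,0) [heading=0, draw]
    -- iteration 2/3 --
    FD 13.5: (9.7,0) -> (23.2,0) [heading=0, draw]
    BK 13.8: (23.2,0) -> (9.4,0) [heading=0, draw]
    -- iteration 3/3 --
    FD 13.5: (9.4,0) -> (22.9,0) [heading=0, draw]
    BK 13.8: (22.9,0) -> (9.1,0) [heading=0, draw]
  ]
  -- iteration 2/4 --
  BK 3.8: (9.1,0) -> (5.3,0) [heading=0, draw]
  FD 1.5: (5.3,0) -> (6.8,0) [heading=0, draw]
  FD 10: (6.8,0) -> (16.8,0) [heading=0, draw]
  REPEAT 3 [
    -- iteration 1/3 --
    FD 13.5: (16.8,0) -> (30.3,0) [heading=0, draw]
    BK 13.8: (30.3,0) -> (16.5,0) [heading=0, draw]
    -- iteration 2/3 --
    FD 13.5: (16.5,0) -> (30,0) [heading=0, draw]
    BK 13.8: (30,0) -> (16.2,0) [heading=0, draw]
    -- iteration 3/3 --
    FD 13.5: (16.2,0) -> (29.7,0) [heading=0, draw]
    BK 13.8: (29.7,0) -> (15.9,0) [heading=0, draw]
  ]
  -- iteration 3/4 --
  BK 3.8: (15.9,0) -> (12.1,0) [heading=0, draw]
  FD 1.5: (12.1,0) -> (13.6,0) [heading=0, draw]
  FD 10: (13.6,0) -> (23.6,0) [heading=0, draw]
  REPEAT 3 [
    -- iteration 1/3 --
    FD 13.5: (23.6,0) -> (37.1,0) [heading=0, draw]
    BK 13.8: (37.1,0) -> (23.3,0) [heading=0, draw]
    -- iteration 2/3 --
    FD 13.5: (23.3,0) -> (36.8,0) [heading=0, draw]
    BK 13.8: (36.8,0) -> (23,0) [heading=0, draw]
    -- iteration 3/3 --
    FD 13.5: (23,0) -> (36.5,0) [heading=0, draw]
    BK 13.8: (36.5,0) -> (22.7,0) [heading=0, draw]
  ]
  -- iteration 4/4 --
  BK 3.8: (22.7,0) -> (18.9,0) [heading=0, draw]
  FD 1.5: (18.9,0) -> (20.4,0) [heading=0, draw]
  FD 10: (20.4,0) -> (30.4,0) [heading=0, draw]
  REPEAT 3 [
    -- iteration 1/3 --
    FD 13.5: (30.4,0) -> (43.9,0) [heading=0, draw]
    BK 13.8: (43.9,0) -> (30.1,0) [heading=0, draw]
    -- iteration 2/3 --
    FD 13.5: (30.1,0) -> (43.6,0) [heading=0, draw]
    BK 13.8: (43.6,0) -> (29.8,0) [heading=0, draw]
    -- iteration 3/3 --
    FD 13.5: (29.8,0) -> (43.3,0) [heading=0, draw]
    BK 13.8: (43.3,0) -> (29.5,0) [heading=0, draw]
  ]
]
RT 60: heading 0 -> 300
RT 120: heading 300 -> 180
Final: pos=(29.5,0), heading=180, 37 segment(s) drawn

Segment lengths:
  seg 1: (0,0) -> (2.3,0), length = 2.3
  seg 2: (2.3,0) -> (-1.5,0), length = 3.8
  seg 3: (-1.5,0) -> (0,0), length = 1.5
  seg 4: (0,0) -> (10,0), length = 10
  seg 5: (10,0) -> (23.5,0), length = 13.5
  seg 6: (23.5,0) -> (9.7,0), length = 13.8
  seg 7: (9.7,0) -> (23.2,0), length = 13.5
  seg 8: (23.2,0) -> (9.4,0), length = 13.8
  seg 9: (9.4,0) -> (22.9,0), length = 13.5
  seg 10: (22.9,0) -> (9.1,0), length = 13.8
  seg 11: (9.1,0) -> (5.3,0), length = 3.8
  seg 12: (5.3,0) -> (6.8,0), length = 1.5
  seg 13: (6.8,0) -> (16.8,0), length = 10
  seg 14: (16.8,0) -> (30.3,0), length = 13.5
  seg 15: (30.3,0) -> (16.5,0), length = 13.8
  seg 16: (16.5,0) -> (30,0), length = 13.5
  seg 17: (30,0) -> (16.2,0), length = 13.8
  seg 18: (16.2,0) -> (29.7,0), length = 13.5
  seg 19: (29.7,0) -> (15.9,0), length = 13.8
  seg 20: (15.9,0) -> (12.1,0), length = 3.8
  seg 21: (12.1,0) -> (13.6,0), length = 1.5
  seg 22: (13.6,0) -> (23.6,0), length = 10
  seg 23: (23.6,0) -> (37.1,0), length = 13.5
  seg 24: (37.1,0) -> (23.3,0), length = 13.8
  seg 25: (23.3,0) -> (36.8,0), length = 13.5
  seg 26: (36.8,0) -> (23,0), length = 13.8
  seg 27: (23,0) -> (36.5,0), length = 13.5
  seg 28: (36.5,0) -> (22.7,0), length = 13.8
  seg 29: (22.7,0) -> (18.9,0), length = 3.8
  seg 30: (18.9,0) -> (20.4,0), length = 1.5
  seg 31: (20.4,0) -> (30.4,0), length = 10
  seg 32: (30.4,0) -> (43.9,0), length = 13.5
  seg 33: (43.9,0) -> (30.1,0), length = 13.8
  seg 34: (30.1,0) -> (43.6,0), length = 13.5
  seg 35: (43.6,0) -> (29.8,0), length = 13.8
  seg 36: (29.8,0) -> (43.3,0), length = 13.5
  seg 37: (43.3,0) -> (29.5,0), length = 13.8
Total = 391.1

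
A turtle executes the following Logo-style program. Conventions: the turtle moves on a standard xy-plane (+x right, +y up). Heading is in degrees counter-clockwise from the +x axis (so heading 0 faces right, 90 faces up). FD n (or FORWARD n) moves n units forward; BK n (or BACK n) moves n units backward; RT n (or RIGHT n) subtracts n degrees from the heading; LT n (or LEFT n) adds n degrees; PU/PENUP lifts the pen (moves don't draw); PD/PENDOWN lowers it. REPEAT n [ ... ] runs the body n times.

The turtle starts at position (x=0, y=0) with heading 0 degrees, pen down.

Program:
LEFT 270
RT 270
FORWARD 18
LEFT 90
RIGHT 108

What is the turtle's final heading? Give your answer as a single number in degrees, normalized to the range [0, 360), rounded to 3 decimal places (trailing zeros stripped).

Executing turtle program step by step:
Start: pos=(0,0), heading=0, pen down
LT 270: heading 0 -> 270
RT 270: heading 270 -> 0
FD 18: (0,0) -> (18,0) [heading=0, draw]
LT 90: heading 0 -> 90
RT 108: heading 90 -> 342
Final: pos=(18,0), heading=342, 1 segment(s) drawn

Answer: 342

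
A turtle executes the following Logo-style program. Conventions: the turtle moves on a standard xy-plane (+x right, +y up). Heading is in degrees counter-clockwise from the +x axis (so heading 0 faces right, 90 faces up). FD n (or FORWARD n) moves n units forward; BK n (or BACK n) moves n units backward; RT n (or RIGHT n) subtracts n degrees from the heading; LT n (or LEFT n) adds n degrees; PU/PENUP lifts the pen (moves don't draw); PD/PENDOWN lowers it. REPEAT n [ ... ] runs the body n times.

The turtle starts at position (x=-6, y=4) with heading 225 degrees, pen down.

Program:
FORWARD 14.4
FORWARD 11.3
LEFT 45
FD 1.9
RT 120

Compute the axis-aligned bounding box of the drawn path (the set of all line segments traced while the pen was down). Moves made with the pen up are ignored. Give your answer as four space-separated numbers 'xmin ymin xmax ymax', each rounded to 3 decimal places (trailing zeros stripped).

Answer: -24.173 -16.073 -6 4

Derivation:
Executing turtle program step by step:
Start: pos=(-6,4), heading=225, pen down
FD 14.4: (-6,4) -> (-16.182,-6.182) [heading=225, draw]
FD 11.3: (-16.182,-6.182) -> (-24.173,-14.173) [heading=225, draw]
LT 45: heading 225 -> 270
FD 1.9: (-24.173,-14.173) -> (-24.173,-16.073) [heading=270, draw]
RT 120: heading 270 -> 150
Final: pos=(-24.173,-16.073), heading=150, 3 segment(s) drawn

Segment endpoints: x in {-24.173, -16.182, -6}, y in {-16.073, -14.173, -6.182, 4}
xmin=-24.173, ymin=-16.073, xmax=-6, ymax=4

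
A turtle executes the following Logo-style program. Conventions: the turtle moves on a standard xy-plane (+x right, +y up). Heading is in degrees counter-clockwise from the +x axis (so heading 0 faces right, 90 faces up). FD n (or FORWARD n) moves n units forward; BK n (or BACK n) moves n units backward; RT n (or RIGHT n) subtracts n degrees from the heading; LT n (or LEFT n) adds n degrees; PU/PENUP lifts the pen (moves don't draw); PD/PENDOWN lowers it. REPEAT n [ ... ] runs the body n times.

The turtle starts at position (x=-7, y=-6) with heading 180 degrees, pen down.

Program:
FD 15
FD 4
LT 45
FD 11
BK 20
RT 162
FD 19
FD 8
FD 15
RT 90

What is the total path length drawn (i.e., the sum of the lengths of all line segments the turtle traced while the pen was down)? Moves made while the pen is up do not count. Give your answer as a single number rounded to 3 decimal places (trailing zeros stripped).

Executing turtle program step by step:
Start: pos=(-7,-6), heading=180, pen down
FD 15: (-7,-6) -> (-22,-6) [heading=180, draw]
FD 4: (-22,-6) -> (-26,-6) [heading=180, draw]
LT 45: heading 180 -> 225
FD 11: (-26,-6) -> (-33.778,-13.778) [heading=225, draw]
BK 20: (-33.778,-13.778) -> (-19.636,0.364) [heading=225, draw]
RT 162: heading 225 -> 63
FD 19: (-19.636,0.364) -> (-11.01,17.293) [heading=63, draw]
FD 8: (-11.01,17.293) -> (-7.378,24.421) [heading=63, draw]
FD 15: (-7.378,24.421) -> (-0.568,37.786) [heading=63, draw]
RT 90: heading 63 -> 333
Final: pos=(-0.568,37.786), heading=333, 7 segment(s) drawn

Segment lengths:
  seg 1: (-7,-6) -> (-22,-6), length = 15
  seg 2: (-22,-6) -> (-26,-6), length = 4
  seg 3: (-26,-6) -> (-33.778,-13.778), length = 11
  seg 4: (-33.778,-13.778) -> (-19.636,0.364), length = 20
  seg 5: (-19.636,0.364) -> (-11.01,17.293), length = 19
  seg 6: (-11.01,17.293) -> (-7.378,24.421), length = 8
  seg 7: (-7.378,24.421) -> (-0.568,37.786), length = 15
Total = 92

Answer: 92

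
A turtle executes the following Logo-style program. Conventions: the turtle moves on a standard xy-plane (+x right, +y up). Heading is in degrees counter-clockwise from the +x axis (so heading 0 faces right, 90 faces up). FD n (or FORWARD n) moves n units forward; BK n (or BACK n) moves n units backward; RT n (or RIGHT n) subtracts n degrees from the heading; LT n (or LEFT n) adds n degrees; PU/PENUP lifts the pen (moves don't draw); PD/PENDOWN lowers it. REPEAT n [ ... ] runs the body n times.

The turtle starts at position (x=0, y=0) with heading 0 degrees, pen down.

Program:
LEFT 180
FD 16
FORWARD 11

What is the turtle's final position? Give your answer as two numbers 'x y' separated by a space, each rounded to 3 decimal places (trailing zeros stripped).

Answer: -27 0

Derivation:
Executing turtle program step by step:
Start: pos=(0,0), heading=0, pen down
LT 180: heading 0 -> 180
FD 16: (0,0) -> (-16,0) [heading=180, draw]
FD 11: (-16,0) -> (-27,0) [heading=180, draw]
Final: pos=(-27,0), heading=180, 2 segment(s) drawn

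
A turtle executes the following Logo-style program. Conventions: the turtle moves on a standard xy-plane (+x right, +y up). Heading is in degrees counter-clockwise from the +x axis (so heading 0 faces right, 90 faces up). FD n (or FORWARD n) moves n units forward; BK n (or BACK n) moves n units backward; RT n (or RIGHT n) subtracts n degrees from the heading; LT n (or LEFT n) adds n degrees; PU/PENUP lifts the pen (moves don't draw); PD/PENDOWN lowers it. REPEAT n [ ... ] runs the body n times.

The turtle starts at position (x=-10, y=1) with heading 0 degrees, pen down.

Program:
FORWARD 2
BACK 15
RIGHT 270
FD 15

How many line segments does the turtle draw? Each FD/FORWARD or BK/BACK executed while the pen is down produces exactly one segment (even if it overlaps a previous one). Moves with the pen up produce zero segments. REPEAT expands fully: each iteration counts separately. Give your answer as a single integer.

Executing turtle program step by step:
Start: pos=(-10,1), heading=0, pen down
FD 2: (-10,1) -> (-8,1) [heading=0, draw]
BK 15: (-8,1) -> (-23,1) [heading=0, draw]
RT 270: heading 0 -> 90
FD 15: (-23,1) -> (-23,16) [heading=90, draw]
Final: pos=(-23,16), heading=90, 3 segment(s) drawn
Segments drawn: 3

Answer: 3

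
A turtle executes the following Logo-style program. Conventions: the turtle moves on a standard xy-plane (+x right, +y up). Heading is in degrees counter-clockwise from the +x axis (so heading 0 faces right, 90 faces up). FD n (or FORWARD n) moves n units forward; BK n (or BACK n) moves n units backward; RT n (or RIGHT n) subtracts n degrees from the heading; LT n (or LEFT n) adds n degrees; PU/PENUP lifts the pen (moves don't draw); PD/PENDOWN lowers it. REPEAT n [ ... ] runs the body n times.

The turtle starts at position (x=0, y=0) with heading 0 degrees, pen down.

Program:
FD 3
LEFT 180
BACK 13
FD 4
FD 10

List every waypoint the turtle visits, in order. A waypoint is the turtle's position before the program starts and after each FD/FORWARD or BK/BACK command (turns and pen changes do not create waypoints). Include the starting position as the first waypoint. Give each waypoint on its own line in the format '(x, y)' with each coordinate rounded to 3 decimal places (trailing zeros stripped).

Executing turtle program step by step:
Start: pos=(0,0), heading=0, pen down
FD 3: (0,0) -> (3,0) [heading=0, draw]
LT 180: heading 0 -> 180
BK 13: (3,0) -> (16,0) [heading=180, draw]
FD 4: (16,0) -> (12,0) [heading=180, draw]
FD 10: (12,0) -> (2,0) [heading=180, draw]
Final: pos=(2,0), heading=180, 4 segment(s) drawn
Waypoints (5 total):
(0, 0)
(3, 0)
(16, 0)
(12, 0)
(2, 0)

Answer: (0, 0)
(3, 0)
(16, 0)
(12, 0)
(2, 0)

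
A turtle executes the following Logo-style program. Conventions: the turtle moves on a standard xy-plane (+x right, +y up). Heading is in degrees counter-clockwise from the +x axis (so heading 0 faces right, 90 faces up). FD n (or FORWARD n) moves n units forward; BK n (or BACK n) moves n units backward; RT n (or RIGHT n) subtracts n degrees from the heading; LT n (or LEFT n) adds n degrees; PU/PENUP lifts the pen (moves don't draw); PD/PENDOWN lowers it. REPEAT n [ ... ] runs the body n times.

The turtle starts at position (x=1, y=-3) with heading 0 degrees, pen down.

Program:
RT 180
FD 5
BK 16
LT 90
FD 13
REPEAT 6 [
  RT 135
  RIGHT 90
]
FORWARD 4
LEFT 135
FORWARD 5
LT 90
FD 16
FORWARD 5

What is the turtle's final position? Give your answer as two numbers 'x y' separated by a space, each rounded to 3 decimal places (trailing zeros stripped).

Answer: -2.385 -27.314

Derivation:
Executing turtle program step by step:
Start: pos=(1,-3), heading=0, pen down
RT 180: heading 0 -> 180
FD 5: (1,-3) -> (-4,-3) [heading=180, draw]
BK 16: (-4,-3) -> (12,-3) [heading=180, draw]
LT 90: heading 180 -> 270
FD 13: (12,-3) -> (12,-16) [heading=270, draw]
REPEAT 6 [
  -- iteration 1/6 --
  RT 135: heading 270 -> 135
  RT 90: heading 135 -> 45
  -- iteration 2/6 --
  RT 135: heading 45 -> 270
  RT 90: heading 270 -> 180
  -- iteration 3/6 --
  RT 135: heading 180 -> 45
  RT 90: heading 45 -> 315
  -- iteration 4/6 --
  RT 135: heading 315 -> 180
  RT 90: heading 180 -> 90
  -- iteration 5/6 --
  RT 135: heading 90 -> 315
  RT 90: heading 315 -> 225
  -- iteration 6/6 --
  RT 135: heading 225 -> 90
  RT 90: heading 90 -> 0
]
FD 4: (12,-16) -> (16,-16) [heading=0, draw]
LT 135: heading 0 -> 135
FD 5: (16,-16) -> (12.464,-12.464) [heading=135, draw]
LT 90: heading 135 -> 225
FD 16: (12.464,-12.464) -> (1.151,-23.778) [heading=225, draw]
FD 5: (1.151,-23.778) -> (-2.385,-27.314) [heading=225, draw]
Final: pos=(-2.385,-27.314), heading=225, 7 segment(s) drawn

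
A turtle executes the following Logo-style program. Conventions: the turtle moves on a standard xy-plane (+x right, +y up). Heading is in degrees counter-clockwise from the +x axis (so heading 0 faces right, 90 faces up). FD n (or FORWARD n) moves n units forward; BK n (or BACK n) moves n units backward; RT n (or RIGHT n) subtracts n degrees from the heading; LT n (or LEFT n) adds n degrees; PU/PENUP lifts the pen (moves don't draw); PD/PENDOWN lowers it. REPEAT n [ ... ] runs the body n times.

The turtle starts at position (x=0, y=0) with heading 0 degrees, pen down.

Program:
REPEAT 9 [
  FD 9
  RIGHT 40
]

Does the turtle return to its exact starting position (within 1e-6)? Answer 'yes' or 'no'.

Answer: yes

Derivation:
Executing turtle program step by step:
Start: pos=(0,0), heading=0, pen down
REPEAT 9 [
  -- iteration 1/9 --
  FD 9: (0,0) -> (9,0) [heading=0, draw]
  RT 40: heading 0 -> 320
  -- iteration 2/9 --
  FD 9: (9,0) -> (15.894,-5.785) [heading=320, draw]
  RT 40: heading 320 -> 280
  -- iteration 3/9 --
  FD 9: (15.894,-5.785) -> (17.457,-14.648) [heading=280, draw]
  RT 40: heading 280 -> 240
  -- iteration 4/9 --
  FD 9: (17.457,-14.648) -> (12.957,-22.443) [heading=240, draw]
  RT 40: heading 240 -> 200
  -- iteration 5/9 --
  FD 9: (12.957,-22.443) -> (4.5,-25.521) [heading=200, draw]
  RT 40: heading 200 -> 160
  -- iteration 6/9 --
  FD 9: (4.5,-25.521) -> (-3.957,-22.443) [heading=160, draw]
  RT 40: heading 160 -> 120
  -- iteration 7/9 --
  FD 9: (-3.957,-22.443) -> (-8.457,-14.648) [heading=120, draw]
  RT 40: heading 120 -> 80
  -- iteration 8/9 --
  FD 9: (-8.457,-14.648) -> (-6.894,-5.785) [heading=80, draw]
  RT 40: heading 80 -> 40
  -- iteration 9/9 --
  FD 9: (-6.894,-5.785) -> (0,0) [heading=40, draw]
  RT 40: heading 40 -> 0
]
Final: pos=(0,0), heading=0, 9 segment(s) drawn

Start position: (0, 0)
Final position: (0, 0)
Distance = 0; < 1e-6 -> CLOSED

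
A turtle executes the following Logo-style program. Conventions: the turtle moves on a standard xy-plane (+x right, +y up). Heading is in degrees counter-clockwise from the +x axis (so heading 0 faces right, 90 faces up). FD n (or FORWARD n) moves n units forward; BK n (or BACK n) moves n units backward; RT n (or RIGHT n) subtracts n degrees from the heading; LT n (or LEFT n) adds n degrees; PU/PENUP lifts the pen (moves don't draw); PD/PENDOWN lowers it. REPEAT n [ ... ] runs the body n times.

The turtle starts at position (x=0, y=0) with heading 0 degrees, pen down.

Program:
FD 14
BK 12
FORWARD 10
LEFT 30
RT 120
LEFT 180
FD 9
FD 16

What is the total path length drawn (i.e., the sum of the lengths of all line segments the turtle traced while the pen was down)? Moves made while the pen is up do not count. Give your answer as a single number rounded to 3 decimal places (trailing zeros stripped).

Answer: 61

Derivation:
Executing turtle program step by step:
Start: pos=(0,0), heading=0, pen down
FD 14: (0,0) -> (14,0) [heading=0, draw]
BK 12: (14,0) -> (2,0) [heading=0, draw]
FD 10: (2,0) -> (12,0) [heading=0, draw]
LT 30: heading 0 -> 30
RT 120: heading 30 -> 270
LT 180: heading 270 -> 90
FD 9: (12,0) -> (12,9) [heading=90, draw]
FD 16: (12,9) -> (12,25) [heading=90, draw]
Final: pos=(12,25), heading=90, 5 segment(s) drawn

Segment lengths:
  seg 1: (0,0) -> (14,0), length = 14
  seg 2: (14,0) -> (2,0), length = 12
  seg 3: (2,0) -> (12,0), length = 10
  seg 4: (12,0) -> (12,9), length = 9
  seg 5: (12,9) -> (12,25), length = 16
Total = 61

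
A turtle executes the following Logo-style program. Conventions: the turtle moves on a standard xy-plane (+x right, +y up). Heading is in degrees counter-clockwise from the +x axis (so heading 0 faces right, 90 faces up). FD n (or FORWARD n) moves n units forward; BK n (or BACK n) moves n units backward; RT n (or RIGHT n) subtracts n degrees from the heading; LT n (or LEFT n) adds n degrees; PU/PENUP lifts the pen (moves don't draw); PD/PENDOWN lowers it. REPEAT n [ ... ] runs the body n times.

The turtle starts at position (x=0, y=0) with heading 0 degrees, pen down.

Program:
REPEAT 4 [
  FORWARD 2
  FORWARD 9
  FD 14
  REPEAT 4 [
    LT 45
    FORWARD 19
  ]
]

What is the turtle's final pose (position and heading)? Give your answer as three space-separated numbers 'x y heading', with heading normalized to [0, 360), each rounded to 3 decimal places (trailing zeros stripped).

Answer: 0 0 0

Derivation:
Executing turtle program step by step:
Start: pos=(0,0), heading=0, pen down
REPEAT 4 [
  -- iteration 1/4 --
  FD 2: (0,0) -> (2,0) [heading=0, draw]
  FD 9: (2,0) -> (11,0) [heading=0, draw]
  FD 14: (11,0) -> (25,0) [heading=0, draw]
  REPEAT 4 [
    -- iteration 1/4 --
    LT 45: heading 0 -> 45
    FD 19: (25,0) -> (38.435,13.435) [heading=45, draw]
    -- iteration 2/4 --
    LT 45: heading 45 -> 90
    FD 19: (38.435,13.435) -> (38.435,32.435) [heading=90, draw]
    -- iteration 3/4 --
    LT 45: heading 90 -> 135
    FD 19: (38.435,32.435) -> (25,45.87) [heading=135, draw]
    -- iteration 4/4 --
    LT 45: heading 135 -> 180
    FD 19: (25,45.87) -> (6,45.87) [heading=180, draw]
  ]
  -- iteration 2/4 --
  FD 2: (6,45.87) -> (4,45.87) [heading=180, draw]
  FD 9: (4,45.87) -> (-5,45.87) [heading=180, draw]
  FD 14: (-5,45.87) -> (-19,45.87) [heading=180, draw]
  REPEAT 4 [
    -- iteration 1/4 --
    LT 45: heading 180 -> 225
    FD 19: (-19,45.87) -> (-32.435,32.435) [heading=225, draw]
    -- iteration 2/4 --
    LT 45: heading 225 -> 270
    FD 19: (-32.435,32.435) -> (-32.435,13.435) [heading=270, draw]
    -- iteration 3/4 --
    LT 45: heading 270 -> 315
    FD 19: (-32.435,13.435) -> (-19,0) [heading=315, draw]
    -- iteration 4/4 --
    LT 45: heading 315 -> 0
    FD 19: (-19,0) -> (0,0) [heading=0, draw]
  ]
  -- iteration 3/4 --
  FD 2: (0,0) -> (2,0) [heading=0, draw]
  FD 9: (2,0) -> (11,0) [heading=0, draw]
  FD 14: (11,0) -> (25,0) [heading=0, draw]
  REPEAT 4 [
    -- iteration 1/4 --
    LT 45: heading 0 -> 45
    FD 19: (25,0) -> (38.435,13.435) [heading=45, draw]
    -- iteration 2/4 --
    LT 45: heading 45 -> 90
    FD 19: (38.435,13.435) -> (38.435,32.435) [heading=90, draw]
    -- iteration 3/4 --
    LT 45: heading 90 -> 135
    FD 19: (38.435,32.435) -> (25,45.87) [heading=135, draw]
    -- iteration 4/4 --
    LT 45: heading 135 -> 180
    FD 19: (25,45.87) -> (6,45.87) [heading=180, draw]
  ]
  -- iteration 4/4 --
  FD 2: (6,45.87) -> (4,45.87) [heading=180, draw]
  FD 9: (4,45.87) -> (-5,45.87) [heading=180, draw]
  FD 14: (-5,45.87) -> (-19,45.87) [heading=180, draw]
  REPEAT 4 [
    -- iteration 1/4 --
    LT 45: heading 180 -> 225
    FD 19: (-19,45.87) -> (-32.435,32.435) [heading=225, draw]
    -- iteration 2/4 --
    LT 45: heading 225 -> 270
    FD 19: (-32.435,32.435) -> (-32.435,13.435) [heading=270, draw]
    -- iteration 3/4 --
    LT 45: heading 270 -> 315
    FD 19: (-32.435,13.435) -> (-19,0) [heading=315, draw]
    -- iteration 4/4 --
    LT 45: heading 315 -> 0
    FD 19: (-19,0) -> (0,0) [heading=0, draw]
  ]
]
Final: pos=(0,0), heading=0, 28 segment(s) drawn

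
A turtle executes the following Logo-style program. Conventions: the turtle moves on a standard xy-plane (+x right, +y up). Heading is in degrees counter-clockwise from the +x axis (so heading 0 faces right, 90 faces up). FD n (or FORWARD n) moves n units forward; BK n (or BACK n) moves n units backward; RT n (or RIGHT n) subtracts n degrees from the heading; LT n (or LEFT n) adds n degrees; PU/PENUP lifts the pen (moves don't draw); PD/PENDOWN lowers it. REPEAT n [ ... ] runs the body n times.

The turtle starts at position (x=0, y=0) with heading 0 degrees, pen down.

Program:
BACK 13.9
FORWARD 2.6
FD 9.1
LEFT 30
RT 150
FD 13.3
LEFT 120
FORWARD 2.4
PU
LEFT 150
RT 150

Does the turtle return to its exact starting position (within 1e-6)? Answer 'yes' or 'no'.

Executing turtle program step by step:
Start: pos=(0,0), heading=0, pen down
BK 13.9: (0,0) -> (-13.9,0) [heading=0, draw]
FD 2.6: (-13.9,0) -> (-11.3,0) [heading=0, draw]
FD 9.1: (-11.3,0) -> (-2.2,0) [heading=0, draw]
LT 30: heading 0 -> 30
RT 150: heading 30 -> 240
FD 13.3: (-2.2,0) -> (-8.85,-11.518) [heading=240, draw]
LT 120: heading 240 -> 0
FD 2.4: (-8.85,-11.518) -> (-6.45,-11.518) [heading=0, draw]
PU: pen up
LT 150: heading 0 -> 150
RT 150: heading 150 -> 0
Final: pos=(-6.45,-11.518), heading=0, 5 segment(s) drawn

Start position: (0, 0)
Final position: (-6.45, -11.518)
Distance = 13.201; >= 1e-6 -> NOT closed

Answer: no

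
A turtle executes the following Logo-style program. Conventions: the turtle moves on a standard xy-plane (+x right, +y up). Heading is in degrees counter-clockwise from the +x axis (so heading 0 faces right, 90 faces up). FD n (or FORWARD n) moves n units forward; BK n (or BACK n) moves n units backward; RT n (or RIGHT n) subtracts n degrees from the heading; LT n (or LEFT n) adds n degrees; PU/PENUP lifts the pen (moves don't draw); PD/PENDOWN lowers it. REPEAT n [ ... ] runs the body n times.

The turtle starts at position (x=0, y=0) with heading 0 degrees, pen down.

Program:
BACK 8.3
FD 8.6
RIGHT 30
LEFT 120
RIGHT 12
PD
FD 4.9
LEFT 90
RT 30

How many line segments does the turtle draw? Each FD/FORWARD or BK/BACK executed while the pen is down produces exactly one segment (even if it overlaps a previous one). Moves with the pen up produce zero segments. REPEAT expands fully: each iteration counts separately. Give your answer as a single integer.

Answer: 3

Derivation:
Executing turtle program step by step:
Start: pos=(0,0), heading=0, pen down
BK 8.3: (0,0) -> (-8.3,0) [heading=0, draw]
FD 8.6: (-8.3,0) -> (0.3,0) [heading=0, draw]
RT 30: heading 0 -> 330
LT 120: heading 330 -> 90
RT 12: heading 90 -> 78
PD: pen down
FD 4.9: (0.3,0) -> (1.319,4.793) [heading=78, draw]
LT 90: heading 78 -> 168
RT 30: heading 168 -> 138
Final: pos=(1.319,4.793), heading=138, 3 segment(s) drawn
Segments drawn: 3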